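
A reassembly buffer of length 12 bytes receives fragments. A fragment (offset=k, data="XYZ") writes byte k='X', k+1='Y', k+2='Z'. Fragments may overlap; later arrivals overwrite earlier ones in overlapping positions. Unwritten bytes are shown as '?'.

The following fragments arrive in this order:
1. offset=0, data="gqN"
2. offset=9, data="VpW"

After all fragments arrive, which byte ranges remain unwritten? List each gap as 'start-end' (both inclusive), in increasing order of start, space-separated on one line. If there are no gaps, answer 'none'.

Fragment 1: offset=0 len=3
Fragment 2: offset=9 len=3
Gaps: 3-8

Answer: 3-8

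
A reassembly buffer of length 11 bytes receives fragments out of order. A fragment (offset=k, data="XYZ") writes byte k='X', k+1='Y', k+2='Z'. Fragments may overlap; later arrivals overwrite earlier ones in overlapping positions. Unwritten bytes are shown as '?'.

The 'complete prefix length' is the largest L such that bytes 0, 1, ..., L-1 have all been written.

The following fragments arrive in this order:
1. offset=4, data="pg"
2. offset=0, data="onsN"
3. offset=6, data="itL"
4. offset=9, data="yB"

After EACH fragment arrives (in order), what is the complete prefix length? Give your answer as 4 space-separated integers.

Fragment 1: offset=4 data="pg" -> buffer=????pg????? -> prefix_len=0
Fragment 2: offset=0 data="onsN" -> buffer=onsNpg????? -> prefix_len=6
Fragment 3: offset=6 data="itL" -> buffer=onsNpgitL?? -> prefix_len=9
Fragment 4: offset=9 data="yB" -> buffer=onsNpgitLyB -> prefix_len=11

Answer: 0 6 9 11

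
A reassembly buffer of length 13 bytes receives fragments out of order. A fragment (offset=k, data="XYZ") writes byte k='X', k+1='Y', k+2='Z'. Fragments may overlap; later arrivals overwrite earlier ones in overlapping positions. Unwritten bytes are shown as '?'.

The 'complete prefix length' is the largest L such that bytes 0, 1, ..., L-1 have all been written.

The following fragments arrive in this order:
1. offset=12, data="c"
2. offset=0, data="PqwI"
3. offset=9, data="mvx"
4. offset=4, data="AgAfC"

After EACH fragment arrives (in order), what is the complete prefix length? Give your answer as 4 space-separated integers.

Fragment 1: offset=12 data="c" -> buffer=????????????c -> prefix_len=0
Fragment 2: offset=0 data="PqwI" -> buffer=PqwI????????c -> prefix_len=4
Fragment 3: offset=9 data="mvx" -> buffer=PqwI?????mvxc -> prefix_len=4
Fragment 4: offset=4 data="AgAfC" -> buffer=PqwIAgAfCmvxc -> prefix_len=13

Answer: 0 4 4 13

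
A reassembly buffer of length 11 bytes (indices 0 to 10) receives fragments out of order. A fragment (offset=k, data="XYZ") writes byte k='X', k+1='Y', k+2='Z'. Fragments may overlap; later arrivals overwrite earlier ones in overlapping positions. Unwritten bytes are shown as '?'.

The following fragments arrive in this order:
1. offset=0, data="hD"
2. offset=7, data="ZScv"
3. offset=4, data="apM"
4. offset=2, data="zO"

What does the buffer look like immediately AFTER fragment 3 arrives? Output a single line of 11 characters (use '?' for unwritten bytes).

Answer: hD??apMZScv

Derivation:
Fragment 1: offset=0 data="hD" -> buffer=hD?????????
Fragment 2: offset=7 data="ZScv" -> buffer=hD?????ZScv
Fragment 3: offset=4 data="apM" -> buffer=hD??apMZScv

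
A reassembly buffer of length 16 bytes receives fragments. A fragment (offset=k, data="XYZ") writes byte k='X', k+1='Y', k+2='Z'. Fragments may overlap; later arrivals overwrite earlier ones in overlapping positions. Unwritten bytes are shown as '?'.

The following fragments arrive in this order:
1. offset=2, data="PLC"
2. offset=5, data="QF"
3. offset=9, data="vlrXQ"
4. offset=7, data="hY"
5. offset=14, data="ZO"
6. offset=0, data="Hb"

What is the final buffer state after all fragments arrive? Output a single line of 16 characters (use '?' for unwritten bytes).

Answer: HbPLCQFhYvlrXQZO

Derivation:
Fragment 1: offset=2 data="PLC" -> buffer=??PLC???????????
Fragment 2: offset=5 data="QF" -> buffer=??PLCQF?????????
Fragment 3: offset=9 data="vlrXQ" -> buffer=??PLCQF??vlrXQ??
Fragment 4: offset=7 data="hY" -> buffer=??PLCQFhYvlrXQ??
Fragment 5: offset=14 data="ZO" -> buffer=??PLCQFhYvlrXQZO
Fragment 6: offset=0 data="Hb" -> buffer=HbPLCQFhYvlrXQZO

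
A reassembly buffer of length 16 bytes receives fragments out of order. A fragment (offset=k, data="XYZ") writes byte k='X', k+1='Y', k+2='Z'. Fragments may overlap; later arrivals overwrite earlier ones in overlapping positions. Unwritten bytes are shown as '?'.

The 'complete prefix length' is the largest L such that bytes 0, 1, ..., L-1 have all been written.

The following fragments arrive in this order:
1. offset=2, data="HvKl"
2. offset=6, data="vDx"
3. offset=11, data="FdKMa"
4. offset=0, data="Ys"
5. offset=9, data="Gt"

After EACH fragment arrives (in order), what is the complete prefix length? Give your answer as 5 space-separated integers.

Answer: 0 0 0 9 16

Derivation:
Fragment 1: offset=2 data="HvKl" -> buffer=??HvKl?????????? -> prefix_len=0
Fragment 2: offset=6 data="vDx" -> buffer=??HvKlvDx??????? -> prefix_len=0
Fragment 3: offset=11 data="FdKMa" -> buffer=??HvKlvDx??FdKMa -> prefix_len=0
Fragment 4: offset=0 data="Ys" -> buffer=YsHvKlvDx??FdKMa -> prefix_len=9
Fragment 5: offset=9 data="Gt" -> buffer=YsHvKlvDxGtFdKMa -> prefix_len=16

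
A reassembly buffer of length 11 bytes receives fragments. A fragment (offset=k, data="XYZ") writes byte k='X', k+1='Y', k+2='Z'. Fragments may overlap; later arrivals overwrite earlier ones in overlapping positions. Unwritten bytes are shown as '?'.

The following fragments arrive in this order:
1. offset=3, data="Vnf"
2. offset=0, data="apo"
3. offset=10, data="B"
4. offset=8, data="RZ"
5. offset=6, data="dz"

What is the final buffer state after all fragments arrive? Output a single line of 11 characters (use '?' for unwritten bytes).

Fragment 1: offset=3 data="Vnf" -> buffer=???Vnf?????
Fragment 2: offset=0 data="apo" -> buffer=apoVnf?????
Fragment 3: offset=10 data="B" -> buffer=apoVnf????B
Fragment 4: offset=8 data="RZ" -> buffer=apoVnf??RZB
Fragment 5: offset=6 data="dz" -> buffer=apoVnfdzRZB

Answer: apoVnfdzRZB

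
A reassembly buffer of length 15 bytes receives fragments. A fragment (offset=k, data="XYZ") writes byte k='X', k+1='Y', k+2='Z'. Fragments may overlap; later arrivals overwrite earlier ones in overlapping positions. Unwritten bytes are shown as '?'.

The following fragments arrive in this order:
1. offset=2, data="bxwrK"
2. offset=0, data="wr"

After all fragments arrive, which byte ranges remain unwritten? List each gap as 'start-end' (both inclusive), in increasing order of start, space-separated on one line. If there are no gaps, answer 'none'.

Answer: 7-14

Derivation:
Fragment 1: offset=2 len=5
Fragment 2: offset=0 len=2
Gaps: 7-14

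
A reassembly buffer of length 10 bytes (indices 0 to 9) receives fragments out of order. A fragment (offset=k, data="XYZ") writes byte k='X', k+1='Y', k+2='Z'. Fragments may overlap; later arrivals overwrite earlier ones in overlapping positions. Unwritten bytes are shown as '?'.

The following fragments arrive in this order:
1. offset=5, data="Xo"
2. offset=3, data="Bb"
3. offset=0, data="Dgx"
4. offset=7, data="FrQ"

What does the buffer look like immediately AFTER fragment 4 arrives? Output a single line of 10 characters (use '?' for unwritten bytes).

Answer: DgxBbXoFrQ

Derivation:
Fragment 1: offset=5 data="Xo" -> buffer=?????Xo???
Fragment 2: offset=3 data="Bb" -> buffer=???BbXo???
Fragment 3: offset=0 data="Dgx" -> buffer=DgxBbXo???
Fragment 4: offset=7 data="FrQ" -> buffer=DgxBbXoFrQ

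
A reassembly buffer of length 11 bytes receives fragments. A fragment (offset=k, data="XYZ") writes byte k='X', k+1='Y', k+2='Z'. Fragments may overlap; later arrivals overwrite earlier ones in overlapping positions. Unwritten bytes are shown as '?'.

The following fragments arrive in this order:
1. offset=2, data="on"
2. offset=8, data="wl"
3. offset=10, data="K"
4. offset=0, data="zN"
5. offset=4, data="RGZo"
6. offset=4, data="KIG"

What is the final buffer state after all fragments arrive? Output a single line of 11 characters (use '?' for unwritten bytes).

Fragment 1: offset=2 data="on" -> buffer=??on???????
Fragment 2: offset=8 data="wl" -> buffer=??on????wl?
Fragment 3: offset=10 data="K" -> buffer=??on????wlK
Fragment 4: offset=0 data="zN" -> buffer=zNon????wlK
Fragment 5: offset=4 data="RGZo" -> buffer=zNonRGZowlK
Fragment 6: offset=4 data="KIG" -> buffer=zNonKIGowlK

Answer: zNonKIGowlK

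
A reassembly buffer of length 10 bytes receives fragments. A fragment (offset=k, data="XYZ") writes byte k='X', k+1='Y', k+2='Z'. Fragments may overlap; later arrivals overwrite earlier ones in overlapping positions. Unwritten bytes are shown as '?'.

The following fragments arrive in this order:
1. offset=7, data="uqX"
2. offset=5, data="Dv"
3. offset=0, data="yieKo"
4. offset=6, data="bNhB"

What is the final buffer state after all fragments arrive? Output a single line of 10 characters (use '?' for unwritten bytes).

Answer: yieKoDbNhB

Derivation:
Fragment 1: offset=7 data="uqX" -> buffer=???????uqX
Fragment 2: offset=5 data="Dv" -> buffer=?????DvuqX
Fragment 3: offset=0 data="yieKo" -> buffer=yieKoDvuqX
Fragment 4: offset=6 data="bNhB" -> buffer=yieKoDbNhB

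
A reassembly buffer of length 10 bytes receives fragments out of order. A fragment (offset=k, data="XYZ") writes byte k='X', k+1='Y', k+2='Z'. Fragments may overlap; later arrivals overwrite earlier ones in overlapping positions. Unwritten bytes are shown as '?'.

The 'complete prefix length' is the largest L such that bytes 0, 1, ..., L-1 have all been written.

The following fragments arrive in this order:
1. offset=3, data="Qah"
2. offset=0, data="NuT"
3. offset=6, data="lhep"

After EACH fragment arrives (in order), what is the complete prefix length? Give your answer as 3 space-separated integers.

Answer: 0 6 10

Derivation:
Fragment 1: offset=3 data="Qah" -> buffer=???Qah???? -> prefix_len=0
Fragment 2: offset=0 data="NuT" -> buffer=NuTQah???? -> prefix_len=6
Fragment 3: offset=6 data="lhep" -> buffer=NuTQahlhep -> prefix_len=10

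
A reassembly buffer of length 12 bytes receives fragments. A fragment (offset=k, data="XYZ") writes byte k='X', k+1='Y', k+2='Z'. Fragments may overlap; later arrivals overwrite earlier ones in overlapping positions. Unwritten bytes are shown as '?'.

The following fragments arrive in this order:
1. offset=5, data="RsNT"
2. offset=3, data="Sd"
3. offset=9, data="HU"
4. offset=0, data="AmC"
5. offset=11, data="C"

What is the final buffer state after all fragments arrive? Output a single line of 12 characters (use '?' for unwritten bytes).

Fragment 1: offset=5 data="RsNT" -> buffer=?????RsNT???
Fragment 2: offset=3 data="Sd" -> buffer=???SdRsNT???
Fragment 3: offset=9 data="HU" -> buffer=???SdRsNTHU?
Fragment 4: offset=0 data="AmC" -> buffer=AmCSdRsNTHU?
Fragment 5: offset=11 data="C" -> buffer=AmCSdRsNTHUC

Answer: AmCSdRsNTHUC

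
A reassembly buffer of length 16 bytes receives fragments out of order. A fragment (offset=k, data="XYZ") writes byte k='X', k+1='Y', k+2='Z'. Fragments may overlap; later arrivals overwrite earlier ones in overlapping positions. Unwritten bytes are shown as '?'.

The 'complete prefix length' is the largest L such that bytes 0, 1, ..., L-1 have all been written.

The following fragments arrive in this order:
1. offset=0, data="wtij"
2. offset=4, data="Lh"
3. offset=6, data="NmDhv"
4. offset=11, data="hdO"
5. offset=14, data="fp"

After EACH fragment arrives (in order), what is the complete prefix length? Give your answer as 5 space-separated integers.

Answer: 4 6 11 14 16

Derivation:
Fragment 1: offset=0 data="wtij" -> buffer=wtij???????????? -> prefix_len=4
Fragment 2: offset=4 data="Lh" -> buffer=wtijLh?????????? -> prefix_len=6
Fragment 3: offset=6 data="NmDhv" -> buffer=wtijLhNmDhv????? -> prefix_len=11
Fragment 4: offset=11 data="hdO" -> buffer=wtijLhNmDhvhdO?? -> prefix_len=14
Fragment 5: offset=14 data="fp" -> buffer=wtijLhNmDhvhdOfp -> prefix_len=16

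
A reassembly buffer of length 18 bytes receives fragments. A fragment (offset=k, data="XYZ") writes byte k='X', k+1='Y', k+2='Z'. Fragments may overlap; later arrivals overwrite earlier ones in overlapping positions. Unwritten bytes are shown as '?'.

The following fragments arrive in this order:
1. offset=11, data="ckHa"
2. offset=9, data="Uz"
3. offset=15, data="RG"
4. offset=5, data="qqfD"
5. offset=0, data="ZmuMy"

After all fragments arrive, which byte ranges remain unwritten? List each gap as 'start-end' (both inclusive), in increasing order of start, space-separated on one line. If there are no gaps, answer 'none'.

Answer: 17-17

Derivation:
Fragment 1: offset=11 len=4
Fragment 2: offset=9 len=2
Fragment 3: offset=15 len=2
Fragment 4: offset=5 len=4
Fragment 5: offset=0 len=5
Gaps: 17-17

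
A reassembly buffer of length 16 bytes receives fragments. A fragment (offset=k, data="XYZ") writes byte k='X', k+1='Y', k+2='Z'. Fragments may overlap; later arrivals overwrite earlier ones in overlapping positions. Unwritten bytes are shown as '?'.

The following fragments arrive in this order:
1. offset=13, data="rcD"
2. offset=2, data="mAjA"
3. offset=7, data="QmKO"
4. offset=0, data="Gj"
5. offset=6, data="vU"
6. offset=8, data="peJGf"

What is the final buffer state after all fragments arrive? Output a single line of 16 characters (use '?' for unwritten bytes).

Answer: GjmAjAvUpeJGfrcD

Derivation:
Fragment 1: offset=13 data="rcD" -> buffer=?????????????rcD
Fragment 2: offset=2 data="mAjA" -> buffer=??mAjA???????rcD
Fragment 3: offset=7 data="QmKO" -> buffer=??mAjA?QmKO??rcD
Fragment 4: offset=0 data="Gj" -> buffer=GjmAjA?QmKO??rcD
Fragment 5: offset=6 data="vU" -> buffer=GjmAjAvUmKO??rcD
Fragment 6: offset=8 data="peJGf" -> buffer=GjmAjAvUpeJGfrcD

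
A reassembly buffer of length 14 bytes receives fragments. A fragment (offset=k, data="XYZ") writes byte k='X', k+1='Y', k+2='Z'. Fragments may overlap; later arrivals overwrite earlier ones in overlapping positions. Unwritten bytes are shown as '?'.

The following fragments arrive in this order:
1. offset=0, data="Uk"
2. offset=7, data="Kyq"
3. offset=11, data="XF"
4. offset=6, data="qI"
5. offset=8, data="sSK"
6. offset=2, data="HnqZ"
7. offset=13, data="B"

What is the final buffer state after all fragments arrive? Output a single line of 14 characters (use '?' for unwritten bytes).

Answer: UkHnqZqIsSKXFB

Derivation:
Fragment 1: offset=0 data="Uk" -> buffer=Uk????????????
Fragment 2: offset=7 data="Kyq" -> buffer=Uk?????Kyq????
Fragment 3: offset=11 data="XF" -> buffer=Uk?????Kyq?XF?
Fragment 4: offset=6 data="qI" -> buffer=Uk????qIyq?XF?
Fragment 5: offset=8 data="sSK" -> buffer=Uk????qIsSKXF?
Fragment 6: offset=2 data="HnqZ" -> buffer=UkHnqZqIsSKXF?
Fragment 7: offset=13 data="B" -> buffer=UkHnqZqIsSKXFB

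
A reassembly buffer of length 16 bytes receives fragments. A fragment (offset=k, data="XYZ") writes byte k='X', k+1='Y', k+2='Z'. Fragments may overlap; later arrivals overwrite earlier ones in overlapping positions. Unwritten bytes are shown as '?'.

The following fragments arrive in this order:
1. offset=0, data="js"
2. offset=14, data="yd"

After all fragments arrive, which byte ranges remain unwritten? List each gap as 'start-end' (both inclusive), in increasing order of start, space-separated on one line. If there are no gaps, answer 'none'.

Answer: 2-13

Derivation:
Fragment 1: offset=0 len=2
Fragment 2: offset=14 len=2
Gaps: 2-13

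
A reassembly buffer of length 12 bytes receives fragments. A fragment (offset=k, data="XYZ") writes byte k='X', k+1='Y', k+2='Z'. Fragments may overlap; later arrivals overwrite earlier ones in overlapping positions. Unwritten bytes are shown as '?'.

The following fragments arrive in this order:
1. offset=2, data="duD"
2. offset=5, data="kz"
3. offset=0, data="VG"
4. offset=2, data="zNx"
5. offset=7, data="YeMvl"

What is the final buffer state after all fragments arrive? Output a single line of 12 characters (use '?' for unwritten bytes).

Fragment 1: offset=2 data="duD" -> buffer=??duD???????
Fragment 2: offset=5 data="kz" -> buffer=??duDkz?????
Fragment 3: offset=0 data="VG" -> buffer=VGduDkz?????
Fragment 4: offset=2 data="zNx" -> buffer=VGzNxkz?????
Fragment 5: offset=7 data="YeMvl" -> buffer=VGzNxkzYeMvl

Answer: VGzNxkzYeMvl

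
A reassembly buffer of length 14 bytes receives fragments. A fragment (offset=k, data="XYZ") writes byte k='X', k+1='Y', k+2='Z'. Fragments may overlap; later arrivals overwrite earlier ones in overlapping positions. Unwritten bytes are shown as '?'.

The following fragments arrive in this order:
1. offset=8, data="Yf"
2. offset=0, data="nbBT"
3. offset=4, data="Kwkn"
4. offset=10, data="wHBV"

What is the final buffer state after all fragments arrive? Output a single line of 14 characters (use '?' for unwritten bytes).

Fragment 1: offset=8 data="Yf" -> buffer=????????Yf????
Fragment 2: offset=0 data="nbBT" -> buffer=nbBT????Yf????
Fragment 3: offset=4 data="Kwkn" -> buffer=nbBTKwknYf????
Fragment 4: offset=10 data="wHBV" -> buffer=nbBTKwknYfwHBV

Answer: nbBTKwknYfwHBV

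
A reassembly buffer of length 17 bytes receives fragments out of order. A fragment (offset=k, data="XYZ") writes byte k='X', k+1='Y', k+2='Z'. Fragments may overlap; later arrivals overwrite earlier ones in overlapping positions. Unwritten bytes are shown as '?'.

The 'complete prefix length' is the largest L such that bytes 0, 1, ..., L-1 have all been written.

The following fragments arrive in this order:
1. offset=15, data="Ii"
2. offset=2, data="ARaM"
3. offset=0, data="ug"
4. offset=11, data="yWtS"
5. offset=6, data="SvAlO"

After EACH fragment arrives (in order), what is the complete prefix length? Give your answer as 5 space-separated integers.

Answer: 0 0 6 6 17

Derivation:
Fragment 1: offset=15 data="Ii" -> buffer=???????????????Ii -> prefix_len=0
Fragment 2: offset=2 data="ARaM" -> buffer=??ARaM?????????Ii -> prefix_len=0
Fragment 3: offset=0 data="ug" -> buffer=ugARaM?????????Ii -> prefix_len=6
Fragment 4: offset=11 data="yWtS" -> buffer=ugARaM?????yWtSIi -> prefix_len=6
Fragment 5: offset=6 data="SvAlO" -> buffer=ugARaMSvAlOyWtSIi -> prefix_len=17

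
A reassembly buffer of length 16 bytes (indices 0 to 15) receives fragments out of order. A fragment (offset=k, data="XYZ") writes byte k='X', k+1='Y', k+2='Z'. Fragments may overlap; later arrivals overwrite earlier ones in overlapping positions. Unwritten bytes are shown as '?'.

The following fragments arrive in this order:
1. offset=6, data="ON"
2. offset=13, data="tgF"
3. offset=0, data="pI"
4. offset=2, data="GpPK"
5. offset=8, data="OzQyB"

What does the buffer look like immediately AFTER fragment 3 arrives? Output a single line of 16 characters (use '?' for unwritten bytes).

Fragment 1: offset=6 data="ON" -> buffer=??????ON????????
Fragment 2: offset=13 data="tgF" -> buffer=??????ON?????tgF
Fragment 3: offset=0 data="pI" -> buffer=pI????ON?????tgF

Answer: pI????ON?????tgF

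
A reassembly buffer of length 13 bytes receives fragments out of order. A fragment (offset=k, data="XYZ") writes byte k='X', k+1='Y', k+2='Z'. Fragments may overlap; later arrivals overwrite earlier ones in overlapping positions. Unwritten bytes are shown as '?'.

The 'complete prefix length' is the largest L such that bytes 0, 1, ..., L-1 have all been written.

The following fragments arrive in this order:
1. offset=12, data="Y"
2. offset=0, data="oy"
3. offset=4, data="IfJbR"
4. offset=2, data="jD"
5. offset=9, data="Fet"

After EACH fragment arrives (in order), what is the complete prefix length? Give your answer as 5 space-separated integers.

Fragment 1: offset=12 data="Y" -> buffer=????????????Y -> prefix_len=0
Fragment 2: offset=0 data="oy" -> buffer=oy??????????Y -> prefix_len=2
Fragment 3: offset=4 data="IfJbR" -> buffer=oy??IfJbR???Y -> prefix_len=2
Fragment 4: offset=2 data="jD" -> buffer=oyjDIfJbR???Y -> prefix_len=9
Fragment 5: offset=9 data="Fet" -> buffer=oyjDIfJbRFetY -> prefix_len=13

Answer: 0 2 2 9 13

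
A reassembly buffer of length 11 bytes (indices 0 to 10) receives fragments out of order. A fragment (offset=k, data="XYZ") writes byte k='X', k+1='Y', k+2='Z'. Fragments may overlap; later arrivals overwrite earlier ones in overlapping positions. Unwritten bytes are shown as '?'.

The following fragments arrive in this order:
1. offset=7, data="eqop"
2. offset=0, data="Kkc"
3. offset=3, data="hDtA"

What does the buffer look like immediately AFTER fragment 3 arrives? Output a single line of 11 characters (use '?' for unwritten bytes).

Fragment 1: offset=7 data="eqop" -> buffer=???????eqop
Fragment 2: offset=0 data="Kkc" -> buffer=Kkc????eqop
Fragment 3: offset=3 data="hDtA" -> buffer=KkchDtAeqop

Answer: KkchDtAeqop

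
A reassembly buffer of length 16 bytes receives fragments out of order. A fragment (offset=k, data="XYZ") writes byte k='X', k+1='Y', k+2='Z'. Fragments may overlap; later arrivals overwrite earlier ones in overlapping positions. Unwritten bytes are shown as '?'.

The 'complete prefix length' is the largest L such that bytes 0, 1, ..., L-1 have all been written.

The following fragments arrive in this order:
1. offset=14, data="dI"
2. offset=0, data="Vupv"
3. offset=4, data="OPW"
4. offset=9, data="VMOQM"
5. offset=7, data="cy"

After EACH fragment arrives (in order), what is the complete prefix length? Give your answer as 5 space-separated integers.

Answer: 0 4 7 7 16

Derivation:
Fragment 1: offset=14 data="dI" -> buffer=??????????????dI -> prefix_len=0
Fragment 2: offset=0 data="Vupv" -> buffer=Vupv??????????dI -> prefix_len=4
Fragment 3: offset=4 data="OPW" -> buffer=VupvOPW???????dI -> prefix_len=7
Fragment 4: offset=9 data="VMOQM" -> buffer=VupvOPW??VMOQMdI -> prefix_len=7
Fragment 5: offset=7 data="cy" -> buffer=VupvOPWcyVMOQMdI -> prefix_len=16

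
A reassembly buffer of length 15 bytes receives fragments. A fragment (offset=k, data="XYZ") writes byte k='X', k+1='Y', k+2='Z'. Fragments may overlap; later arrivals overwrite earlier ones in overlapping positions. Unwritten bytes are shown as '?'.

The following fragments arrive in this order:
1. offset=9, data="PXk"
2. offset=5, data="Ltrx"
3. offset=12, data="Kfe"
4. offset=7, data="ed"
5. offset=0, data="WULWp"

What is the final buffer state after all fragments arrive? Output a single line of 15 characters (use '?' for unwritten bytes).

Fragment 1: offset=9 data="PXk" -> buffer=?????????PXk???
Fragment 2: offset=5 data="Ltrx" -> buffer=?????LtrxPXk???
Fragment 3: offset=12 data="Kfe" -> buffer=?????LtrxPXkKfe
Fragment 4: offset=7 data="ed" -> buffer=?????LtedPXkKfe
Fragment 5: offset=0 data="WULWp" -> buffer=WULWpLtedPXkKfe

Answer: WULWpLtedPXkKfe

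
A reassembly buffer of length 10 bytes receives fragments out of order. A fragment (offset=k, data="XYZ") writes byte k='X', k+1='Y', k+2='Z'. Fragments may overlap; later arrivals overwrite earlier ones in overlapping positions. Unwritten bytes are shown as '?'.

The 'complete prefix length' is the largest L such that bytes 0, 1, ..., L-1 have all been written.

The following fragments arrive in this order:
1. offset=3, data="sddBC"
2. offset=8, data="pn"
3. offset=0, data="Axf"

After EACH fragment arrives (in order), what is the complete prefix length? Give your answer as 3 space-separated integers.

Answer: 0 0 10

Derivation:
Fragment 1: offset=3 data="sddBC" -> buffer=???sddBC?? -> prefix_len=0
Fragment 2: offset=8 data="pn" -> buffer=???sddBCpn -> prefix_len=0
Fragment 3: offset=0 data="Axf" -> buffer=AxfsddBCpn -> prefix_len=10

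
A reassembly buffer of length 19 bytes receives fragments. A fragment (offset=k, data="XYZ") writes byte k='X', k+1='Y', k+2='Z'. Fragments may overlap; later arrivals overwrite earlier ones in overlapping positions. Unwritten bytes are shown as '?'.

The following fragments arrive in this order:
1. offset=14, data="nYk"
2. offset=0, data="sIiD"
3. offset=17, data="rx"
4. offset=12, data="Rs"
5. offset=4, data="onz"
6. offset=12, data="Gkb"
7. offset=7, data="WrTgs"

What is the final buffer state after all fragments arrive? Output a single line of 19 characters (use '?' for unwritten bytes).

Answer: sIiDonzWrTgsGkbYkrx

Derivation:
Fragment 1: offset=14 data="nYk" -> buffer=??????????????nYk??
Fragment 2: offset=0 data="sIiD" -> buffer=sIiD??????????nYk??
Fragment 3: offset=17 data="rx" -> buffer=sIiD??????????nYkrx
Fragment 4: offset=12 data="Rs" -> buffer=sIiD????????RsnYkrx
Fragment 5: offset=4 data="onz" -> buffer=sIiDonz?????RsnYkrx
Fragment 6: offset=12 data="Gkb" -> buffer=sIiDonz?????GkbYkrx
Fragment 7: offset=7 data="WrTgs" -> buffer=sIiDonzWrTgsGkbYkrx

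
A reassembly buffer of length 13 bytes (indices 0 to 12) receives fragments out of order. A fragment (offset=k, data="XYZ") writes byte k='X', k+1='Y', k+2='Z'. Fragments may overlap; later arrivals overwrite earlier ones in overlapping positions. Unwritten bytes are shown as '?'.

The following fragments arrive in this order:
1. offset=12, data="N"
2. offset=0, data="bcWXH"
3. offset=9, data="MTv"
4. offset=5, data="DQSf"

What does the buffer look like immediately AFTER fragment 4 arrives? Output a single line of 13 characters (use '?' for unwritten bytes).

Fragment 1: offset=12 data="N" -> buffer=????????????N
Fragment 2: offset=0 data="bcWXH" -> buffer=bcWXH???????N
Fragment 3: offset=9 data="MTv" -> buffer=bcWXH????MTvN
Fragment 4: offset=5 data="DQSf" -> buffer=bcWXHDQSfMTvN

Answer: bcWXHDQSfMTvN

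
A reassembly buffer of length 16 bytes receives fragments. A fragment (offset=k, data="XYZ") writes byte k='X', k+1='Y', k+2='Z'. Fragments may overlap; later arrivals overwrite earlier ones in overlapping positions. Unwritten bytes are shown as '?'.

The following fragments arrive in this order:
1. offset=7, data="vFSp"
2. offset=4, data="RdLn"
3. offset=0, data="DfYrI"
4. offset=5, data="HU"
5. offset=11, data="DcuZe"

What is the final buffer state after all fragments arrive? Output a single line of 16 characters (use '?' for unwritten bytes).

Fragment 1: offset=7 data="vFSp" -> buffer=???????vFSp?????
Fragment 2: offset=4 data="RdLn" -> buffer=????RdLnFSp?????
Fragment 3: offset=0 data="DfYrI" -> buffer=DfYrIdLnFSp?????
Fragment 4: offset=5 data="HU" -> buffer=DfYrIHUnFSp?????
Fragment 5: offset=11 data="DcuZe" -> buffer=DfYrIHUnFSpDcuZe

Answer: DfYrIHUnFSpDcuZe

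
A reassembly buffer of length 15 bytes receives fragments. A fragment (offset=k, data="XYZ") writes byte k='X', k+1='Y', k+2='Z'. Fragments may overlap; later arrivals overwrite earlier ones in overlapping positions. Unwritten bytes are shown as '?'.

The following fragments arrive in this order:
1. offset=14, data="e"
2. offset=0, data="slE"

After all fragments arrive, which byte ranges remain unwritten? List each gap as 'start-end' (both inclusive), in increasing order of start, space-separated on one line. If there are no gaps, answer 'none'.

Fragment 1: offset=14 len=1
Fragment 2: offset=0 len=3
Gaps: 3-13

Answer: 3-13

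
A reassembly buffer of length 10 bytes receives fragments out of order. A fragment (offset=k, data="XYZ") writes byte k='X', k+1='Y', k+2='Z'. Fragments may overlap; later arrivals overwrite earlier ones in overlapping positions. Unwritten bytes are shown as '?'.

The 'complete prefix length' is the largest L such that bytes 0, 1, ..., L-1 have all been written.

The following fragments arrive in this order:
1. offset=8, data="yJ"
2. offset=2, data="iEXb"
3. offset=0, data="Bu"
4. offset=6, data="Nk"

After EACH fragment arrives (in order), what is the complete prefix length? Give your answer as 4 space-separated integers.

Answer: 0 0 6 10

Derivation:
Fragment 1: offset=8 data="yJ" -> buffer=????????yJ -> prefix_len=0
Fragment 2: offset=2 data="iEXb" -> buffer=??iEXb??yJ -> prefix_len=0
Fragment 3: offset=0 data="Bu" -> buffer=BuiEXb??yJ -> prefix_len=6
Fragment 4: offset=6 data="Nk" -> buffer=BuiEXbNkyJ -> prefix_len=10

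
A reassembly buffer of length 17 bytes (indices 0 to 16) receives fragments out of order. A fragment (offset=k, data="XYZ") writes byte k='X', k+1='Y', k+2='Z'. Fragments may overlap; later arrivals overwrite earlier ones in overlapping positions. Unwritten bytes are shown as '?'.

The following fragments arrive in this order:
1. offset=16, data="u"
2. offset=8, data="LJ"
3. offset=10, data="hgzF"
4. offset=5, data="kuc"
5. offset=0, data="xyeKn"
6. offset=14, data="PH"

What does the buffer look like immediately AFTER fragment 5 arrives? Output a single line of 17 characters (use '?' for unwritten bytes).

Fragment 1: offset=16 data="u" -> buffer=????????????????u
Fragment 2: offset=8 data="LJ" -> buffer=????????LJ??????u
Fragment 3: offset=10 data="hgzF" -> buffer=????????LJhgzF??u
Fragment 4: offset=5 data="kuc" -> buffer=?????kucLJhgzF??u
Fragment 5: offset=0 data="xyeKn" -> buffer=xyeKnkucLJhgzF??u

Answer: xyeKnkucLJhgzF??u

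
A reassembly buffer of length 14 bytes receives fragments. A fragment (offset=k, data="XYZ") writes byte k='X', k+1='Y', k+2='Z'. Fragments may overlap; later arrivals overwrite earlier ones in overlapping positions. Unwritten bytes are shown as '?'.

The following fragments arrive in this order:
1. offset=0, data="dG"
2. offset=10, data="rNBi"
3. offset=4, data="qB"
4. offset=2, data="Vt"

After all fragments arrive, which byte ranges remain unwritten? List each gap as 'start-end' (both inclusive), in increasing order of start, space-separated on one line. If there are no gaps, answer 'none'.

Fragment 1: offset=0 len=2
Fragment 2: offset=10 len=4
Fragment 3: offset=4 len=2
Fragment 4: offset=2 len=2
Gaps: 6-9

Answer: 6-9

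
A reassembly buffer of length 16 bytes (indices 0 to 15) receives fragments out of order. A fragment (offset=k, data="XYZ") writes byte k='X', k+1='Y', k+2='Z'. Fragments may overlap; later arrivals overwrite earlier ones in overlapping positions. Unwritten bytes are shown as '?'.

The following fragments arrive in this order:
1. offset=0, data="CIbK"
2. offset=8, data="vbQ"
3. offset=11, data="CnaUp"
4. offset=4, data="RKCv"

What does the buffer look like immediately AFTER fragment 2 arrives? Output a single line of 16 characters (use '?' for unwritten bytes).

Fragment 1: offset=0 data="CIbK" -> buffer=CIbK????????????
Fragment 2: offset=8 data="vbQ" -> buffer=CIbK????vbQ?????

Answer: CIbK????vbQ?????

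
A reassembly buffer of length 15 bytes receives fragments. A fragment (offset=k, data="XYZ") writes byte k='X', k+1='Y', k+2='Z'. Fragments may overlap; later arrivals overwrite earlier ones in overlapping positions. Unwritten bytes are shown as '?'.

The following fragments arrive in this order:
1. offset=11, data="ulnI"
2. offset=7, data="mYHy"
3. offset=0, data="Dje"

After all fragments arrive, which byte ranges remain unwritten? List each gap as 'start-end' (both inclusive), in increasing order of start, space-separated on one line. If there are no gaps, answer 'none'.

Fragment 1: offset=11 len=4
Fragment 2: offset=7 len=4
Fragment 3: offset=0 len=3
Gaps: 3-6

Answer: 3-6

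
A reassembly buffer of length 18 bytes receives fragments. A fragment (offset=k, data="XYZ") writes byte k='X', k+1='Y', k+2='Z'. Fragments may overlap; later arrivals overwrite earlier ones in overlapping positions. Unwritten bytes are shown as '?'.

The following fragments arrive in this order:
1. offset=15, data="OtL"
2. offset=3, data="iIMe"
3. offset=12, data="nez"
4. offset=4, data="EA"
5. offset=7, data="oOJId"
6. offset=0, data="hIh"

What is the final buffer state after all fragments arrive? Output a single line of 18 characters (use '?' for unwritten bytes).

Answer: hIhiEAeoOJIdnezOtL

Derivation:
Fragment 1: offset=15 data="OtL" -> buffer=???????????????OtL
Fragment 2: offset=3 data="iIMe" -> buffer=???iIMe????????OtL
Fragment 3: offset=12 data="nez" -> buffer=???iIMe?????nezOtL
Fragment 4: offset=4 data="EA" -> buffer=???iEAe?????nezOtL
Fragment 5: offset=7 data="oOJId" -> buffer=???iEAeoOJIdnezOtL
Fragment 6: offset=0 data="hIh" -> buffer=hIhiEAeoOJIdnezOtL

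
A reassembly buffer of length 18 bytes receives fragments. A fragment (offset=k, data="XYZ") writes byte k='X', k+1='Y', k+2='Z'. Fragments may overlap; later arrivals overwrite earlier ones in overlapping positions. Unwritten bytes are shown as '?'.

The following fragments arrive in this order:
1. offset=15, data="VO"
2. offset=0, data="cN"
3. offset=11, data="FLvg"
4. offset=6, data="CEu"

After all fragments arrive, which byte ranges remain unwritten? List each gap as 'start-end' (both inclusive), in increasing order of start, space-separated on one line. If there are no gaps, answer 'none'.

Answer: 2-5 9-10 17-17

Derivation:
Fragment 1: offset=15 len=2
Fragment 2: offset=0 len=2
Fragment 3: offset=11 len=4
Fragment 4: offset=6 len=3
Gaps: 2-5 9-10 17-17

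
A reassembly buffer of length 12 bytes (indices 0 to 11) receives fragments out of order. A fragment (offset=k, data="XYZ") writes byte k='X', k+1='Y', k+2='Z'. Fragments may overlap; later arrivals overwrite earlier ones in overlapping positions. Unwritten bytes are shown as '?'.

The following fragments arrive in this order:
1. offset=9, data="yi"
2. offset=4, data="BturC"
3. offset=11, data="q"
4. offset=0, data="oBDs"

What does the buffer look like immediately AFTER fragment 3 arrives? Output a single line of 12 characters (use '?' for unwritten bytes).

Fragment 1: offset=9 data="yi" -> buffer=?????????yi?
Fragment 2: offset=4 data="BturC" -> buffer=????BturCyi?
Fragment 3: offset=11 data="q" -> buffer=????BturCyiq

Answer: ????BturCyiq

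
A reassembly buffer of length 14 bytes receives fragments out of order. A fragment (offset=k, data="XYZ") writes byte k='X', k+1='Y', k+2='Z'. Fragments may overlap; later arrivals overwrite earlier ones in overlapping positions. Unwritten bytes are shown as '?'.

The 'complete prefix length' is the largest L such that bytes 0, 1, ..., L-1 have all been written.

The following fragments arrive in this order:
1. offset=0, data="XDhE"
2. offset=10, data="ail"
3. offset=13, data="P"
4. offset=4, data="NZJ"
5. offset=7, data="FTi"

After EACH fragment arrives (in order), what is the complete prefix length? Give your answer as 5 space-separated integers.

Answer: 4 4 4 7 14

Derivation:
Fragment 1: offset=0 data="XDhE" -> buffer=XDhE?????????? -> prefix_len=4
Fragment 2: offset=10 data="ail" -> buffer=XDhE??????ail? -> prefix_len=4
Fragment 3: offset=13 data="P" -> buffer=XDhE??????ailP -> prefix_len=4
Fragment 4: offset=4 data="NZJ" -> buffer=XDhENZJ???ailP -> prefix_len=7
Fragment 5: offset=7 data="FTi" -> buffer=XDhENZJFTiailP -> prefix_len=14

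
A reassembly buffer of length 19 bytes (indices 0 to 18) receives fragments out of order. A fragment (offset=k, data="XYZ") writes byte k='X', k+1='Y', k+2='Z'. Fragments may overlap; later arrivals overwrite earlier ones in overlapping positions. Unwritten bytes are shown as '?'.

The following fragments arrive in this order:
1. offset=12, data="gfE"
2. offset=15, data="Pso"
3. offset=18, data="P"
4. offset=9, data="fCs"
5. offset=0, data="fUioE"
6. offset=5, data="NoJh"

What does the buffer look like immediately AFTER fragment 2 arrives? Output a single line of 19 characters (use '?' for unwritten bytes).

Fragment 1: offset=12 data="gfE" -> buffer=????????????gfE????
Fragment 2: offset=15 data="Pso" -> buffer=????????????gfEPso?

Answer: ????????????gfEPso?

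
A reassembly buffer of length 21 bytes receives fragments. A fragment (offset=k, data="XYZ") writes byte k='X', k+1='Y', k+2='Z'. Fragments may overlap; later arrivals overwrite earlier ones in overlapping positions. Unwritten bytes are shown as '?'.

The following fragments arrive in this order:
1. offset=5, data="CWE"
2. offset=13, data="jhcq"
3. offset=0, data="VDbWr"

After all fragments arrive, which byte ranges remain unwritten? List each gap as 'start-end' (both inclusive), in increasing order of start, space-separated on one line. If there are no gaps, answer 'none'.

Answer: 8-12 17-20

Derivation:
Fragment 1: offset=5 len=3
Fragment 2: offset=13 len=4
Fragment 3: offset=0 len=5
Gaps: 8-12 17-20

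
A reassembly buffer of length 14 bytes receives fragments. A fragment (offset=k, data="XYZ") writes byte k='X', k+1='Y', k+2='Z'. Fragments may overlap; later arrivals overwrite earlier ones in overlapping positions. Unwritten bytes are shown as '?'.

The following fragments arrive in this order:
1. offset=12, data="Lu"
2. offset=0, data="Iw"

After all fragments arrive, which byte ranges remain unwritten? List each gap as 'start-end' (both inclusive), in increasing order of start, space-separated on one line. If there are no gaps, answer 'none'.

Answer: 2-11

Derivation:
Fragment 1: offset=12 len=2
Fragment 2: offset=0 len=2
Gaps: 2-11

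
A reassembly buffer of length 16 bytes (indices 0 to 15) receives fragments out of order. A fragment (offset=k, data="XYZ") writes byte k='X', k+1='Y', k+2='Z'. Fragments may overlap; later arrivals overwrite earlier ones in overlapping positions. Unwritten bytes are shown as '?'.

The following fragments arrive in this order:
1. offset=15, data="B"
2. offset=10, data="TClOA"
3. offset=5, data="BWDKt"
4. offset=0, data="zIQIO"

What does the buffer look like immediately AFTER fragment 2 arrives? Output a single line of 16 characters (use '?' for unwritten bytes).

Fragment 1: offset=15 data="B" -> buffer=???????????????B
Fragment 2: offset=10 data="TClOA" -> buffer=??????????TClOAB

Answer: ??????????TClOAB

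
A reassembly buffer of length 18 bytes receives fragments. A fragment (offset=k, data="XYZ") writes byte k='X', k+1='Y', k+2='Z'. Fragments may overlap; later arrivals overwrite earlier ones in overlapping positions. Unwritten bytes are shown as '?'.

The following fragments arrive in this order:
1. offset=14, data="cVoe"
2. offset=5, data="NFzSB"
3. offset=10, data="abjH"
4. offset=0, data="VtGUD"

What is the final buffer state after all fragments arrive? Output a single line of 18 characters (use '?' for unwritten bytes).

Fragment 1: offset=14 data="cVoe" -> buffer=??????????????cVoe
Fragment 2: offset=5 data="NFzSB" -> buffer=?????NFzSB????cVoe
Fragment 3: offset=10 data="abjH" -> buffer=?????NFzSBabjHcVoe
Fragment 4: offset=0 data="VtGUD" -> buffer=VtGUDNFzSBabjHcVoe

Answer: VtGUDNFzSBabjHcVoe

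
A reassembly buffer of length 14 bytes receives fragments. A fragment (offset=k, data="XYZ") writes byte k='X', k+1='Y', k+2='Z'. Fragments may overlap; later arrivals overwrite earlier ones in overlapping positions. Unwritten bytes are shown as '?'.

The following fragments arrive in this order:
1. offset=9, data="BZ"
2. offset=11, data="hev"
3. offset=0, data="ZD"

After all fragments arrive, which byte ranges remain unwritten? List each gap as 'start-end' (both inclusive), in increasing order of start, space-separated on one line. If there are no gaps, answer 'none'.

Answer: 2-8

Derivation:
Fragment 1: offset=9 len=2
Fragment 2: offset=11 len=3
Fragment 3: offset=0 len=2
Gaps: 2-8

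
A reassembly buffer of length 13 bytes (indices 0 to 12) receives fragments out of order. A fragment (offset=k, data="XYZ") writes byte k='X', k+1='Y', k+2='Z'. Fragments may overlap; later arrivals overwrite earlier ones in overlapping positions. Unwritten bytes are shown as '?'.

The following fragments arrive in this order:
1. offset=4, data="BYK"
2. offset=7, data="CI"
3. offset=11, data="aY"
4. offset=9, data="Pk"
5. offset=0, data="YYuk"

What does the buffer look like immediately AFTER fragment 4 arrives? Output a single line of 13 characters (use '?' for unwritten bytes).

Answer: ????BYKCIPkaY

Derivation:
Fragment 1: offset=4 data="BYK" -> buffer=????BYK??????
Fragment 2: offset=7 data="CI" -> buffer=????BYKCI????
Fragment 3: offset=11 data="aY" -> buffer=????BYKCI??aY
Fragment 4: offset=9 data="Pk" -> buffer=????BYKCIPkaY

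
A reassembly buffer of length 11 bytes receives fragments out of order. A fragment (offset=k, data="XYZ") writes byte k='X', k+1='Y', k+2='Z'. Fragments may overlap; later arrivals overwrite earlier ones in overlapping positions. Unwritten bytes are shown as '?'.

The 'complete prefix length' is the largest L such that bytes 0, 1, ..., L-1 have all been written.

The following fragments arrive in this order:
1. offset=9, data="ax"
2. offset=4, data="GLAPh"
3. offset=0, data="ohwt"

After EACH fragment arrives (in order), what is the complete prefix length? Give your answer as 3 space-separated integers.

Fragment 1: offset=9 data="ax" -> buffer=?????????ax -> prefix_len=0
Fragment 2: offset=4 data="GLAPh" -> buffer=????GLAPhax -> prefix_len=0
Fragment 3: offset=0 data="ohwt" -> buffer=ohwtGLAPhax -> prefix_len=11

Answer: 0 0 11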